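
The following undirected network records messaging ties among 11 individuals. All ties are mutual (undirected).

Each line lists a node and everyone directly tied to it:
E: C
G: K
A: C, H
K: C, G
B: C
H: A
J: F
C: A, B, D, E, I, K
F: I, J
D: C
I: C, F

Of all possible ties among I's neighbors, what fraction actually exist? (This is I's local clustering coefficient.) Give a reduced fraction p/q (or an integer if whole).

I's neighbors: C and F (k = 2).
Possible neighbor pairs: C(2,2) = 1. Edges among them: none → e = 0.
Clustering(I) = 0/1.

0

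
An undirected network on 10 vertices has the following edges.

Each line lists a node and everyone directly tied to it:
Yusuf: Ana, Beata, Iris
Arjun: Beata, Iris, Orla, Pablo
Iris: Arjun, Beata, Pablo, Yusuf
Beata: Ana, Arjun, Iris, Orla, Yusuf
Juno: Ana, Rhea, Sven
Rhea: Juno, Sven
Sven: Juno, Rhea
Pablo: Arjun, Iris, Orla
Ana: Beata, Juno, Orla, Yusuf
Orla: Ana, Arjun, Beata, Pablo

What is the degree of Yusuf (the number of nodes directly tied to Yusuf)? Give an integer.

Yusuf is directly tied to Ana, Beata, and Iris. That is 3 neighbors, so the degree of Yusuf is 3.

3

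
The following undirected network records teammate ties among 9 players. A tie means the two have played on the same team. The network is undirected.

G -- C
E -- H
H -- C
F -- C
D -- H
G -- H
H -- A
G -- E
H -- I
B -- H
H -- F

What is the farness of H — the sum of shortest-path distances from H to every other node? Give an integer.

Distances from H: A:1, B:1, C:1, D:1, E:1, F:1, G:1, I:1.
Sum = 1 + 1 + 1 + 1 + 1 + 1 + 1 + 1 = 8.

8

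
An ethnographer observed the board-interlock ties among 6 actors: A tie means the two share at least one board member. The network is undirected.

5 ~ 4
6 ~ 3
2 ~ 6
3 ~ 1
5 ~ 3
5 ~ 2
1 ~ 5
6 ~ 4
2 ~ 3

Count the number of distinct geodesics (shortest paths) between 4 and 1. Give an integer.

The shortest distance is 2, and the only length-2 path is 4–5–1. So there is exactly 1 shortest path.

1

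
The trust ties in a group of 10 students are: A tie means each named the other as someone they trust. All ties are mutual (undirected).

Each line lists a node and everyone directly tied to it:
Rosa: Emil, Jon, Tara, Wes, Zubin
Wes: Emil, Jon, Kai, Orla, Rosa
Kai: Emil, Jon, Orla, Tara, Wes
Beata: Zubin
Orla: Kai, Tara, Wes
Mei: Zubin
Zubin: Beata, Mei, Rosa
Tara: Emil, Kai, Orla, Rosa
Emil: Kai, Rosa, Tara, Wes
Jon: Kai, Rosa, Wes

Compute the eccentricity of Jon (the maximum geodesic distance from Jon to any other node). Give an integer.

3

Distances from Jon: Beata:3, Emil:2, Kai:1, Mei:3, Orla:2, Rosa:1, Tara:2, Wes:1, Zubin:2.
The largest is 3 (to Beata and Mei), so the eccentricity of Jon is 3.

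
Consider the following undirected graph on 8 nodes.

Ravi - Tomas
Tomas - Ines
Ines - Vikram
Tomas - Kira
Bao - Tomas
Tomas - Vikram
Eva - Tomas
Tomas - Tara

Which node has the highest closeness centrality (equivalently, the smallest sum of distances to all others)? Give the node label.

Tomas

Farness (sum of distances to all others) for each node — Bao:13, Eva:13, Ines:12, Kira:13, Ravi:13, Tara:13, Tomas:7, Vikram:12.
The smallest farness is 7, for Tomas, so Tomas has the highest closeness.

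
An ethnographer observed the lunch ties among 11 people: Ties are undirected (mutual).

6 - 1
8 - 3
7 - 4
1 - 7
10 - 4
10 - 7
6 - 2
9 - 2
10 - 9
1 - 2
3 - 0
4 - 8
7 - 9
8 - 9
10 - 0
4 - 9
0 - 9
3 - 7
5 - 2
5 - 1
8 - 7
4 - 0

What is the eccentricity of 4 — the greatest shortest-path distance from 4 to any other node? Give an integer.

3

Distances from 4: 0:1, 1:2, 2:2, 3:2, 5:3, 6:3, 7:1, 8:1, 9:1, 10:1.
The largest is 3 (to 5 and 6), so the eccentricity of 4 is 3.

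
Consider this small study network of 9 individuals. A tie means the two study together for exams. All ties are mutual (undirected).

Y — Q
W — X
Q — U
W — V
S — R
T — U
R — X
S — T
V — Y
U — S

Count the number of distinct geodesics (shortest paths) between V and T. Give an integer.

The shortest distance is 4, and the only length-4 path is V–Y–Q–U–T. So there is exactly 1 shortest path.

1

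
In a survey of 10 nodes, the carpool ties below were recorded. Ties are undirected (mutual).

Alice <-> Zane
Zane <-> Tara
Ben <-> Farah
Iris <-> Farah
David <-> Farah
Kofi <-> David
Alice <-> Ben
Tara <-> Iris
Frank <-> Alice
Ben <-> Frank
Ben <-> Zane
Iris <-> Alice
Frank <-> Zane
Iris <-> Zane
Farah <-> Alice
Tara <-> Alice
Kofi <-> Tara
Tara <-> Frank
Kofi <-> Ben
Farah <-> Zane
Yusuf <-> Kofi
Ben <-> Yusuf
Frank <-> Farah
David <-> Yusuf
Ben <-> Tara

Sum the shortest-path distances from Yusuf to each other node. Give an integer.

16

Distances from Yusuf: Alice:2, Ben:1, David:1, Farah:2, Frank:2, Iris:3, Kofi:1, Tara:2, Zane:2.
Sum = 2 + 1 + 1 + 2 + 2 + 3 + 1 + 2 + 2 = 16.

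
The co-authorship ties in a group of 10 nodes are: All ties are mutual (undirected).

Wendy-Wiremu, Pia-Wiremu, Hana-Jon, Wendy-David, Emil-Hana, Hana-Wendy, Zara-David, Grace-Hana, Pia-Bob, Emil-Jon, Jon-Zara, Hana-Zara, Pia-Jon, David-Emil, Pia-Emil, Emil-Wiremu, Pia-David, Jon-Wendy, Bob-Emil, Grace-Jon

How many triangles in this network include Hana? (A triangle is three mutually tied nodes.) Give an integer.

4

Hana's neighbors: Emil, Grace, Jon, Wendy, and Zara.
Neighbor pairs that are themselves tied: Hana–Emil–Jon; Hana–Grace–Jon; Hana–Jon–Wendy; Hana–Jon–Zara. Each forms one triangle with Hana, for 4 in total.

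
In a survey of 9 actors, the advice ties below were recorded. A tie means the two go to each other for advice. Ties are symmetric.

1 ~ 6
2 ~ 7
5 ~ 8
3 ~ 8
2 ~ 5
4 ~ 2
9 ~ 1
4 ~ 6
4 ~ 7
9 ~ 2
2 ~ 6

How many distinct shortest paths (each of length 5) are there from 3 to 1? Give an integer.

2

The shortest distance is 5. The length-5 paths are: 3–8–5–2–9–1; 3–8–5–2–6–1.
That gives 2 distinct shortest paths.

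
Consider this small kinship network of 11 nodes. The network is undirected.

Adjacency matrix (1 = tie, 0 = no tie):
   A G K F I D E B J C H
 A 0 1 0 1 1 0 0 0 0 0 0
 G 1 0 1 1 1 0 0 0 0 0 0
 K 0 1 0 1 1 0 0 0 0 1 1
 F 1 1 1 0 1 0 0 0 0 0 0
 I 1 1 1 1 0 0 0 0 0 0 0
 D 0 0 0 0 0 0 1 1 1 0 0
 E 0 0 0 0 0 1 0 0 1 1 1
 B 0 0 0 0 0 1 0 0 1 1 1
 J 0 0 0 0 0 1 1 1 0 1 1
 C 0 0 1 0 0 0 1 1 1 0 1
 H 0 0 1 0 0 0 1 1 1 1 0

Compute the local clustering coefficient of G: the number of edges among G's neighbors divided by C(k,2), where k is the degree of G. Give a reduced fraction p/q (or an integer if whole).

5/6

G's neighbors: A, F, I, and K (k = 4).
Possible neighbor pairs: C(4,2) = 6. Edges among them: A–F, A–I, F–I, F–K, I–K → e = 5.
Clustering(G) = 5/6.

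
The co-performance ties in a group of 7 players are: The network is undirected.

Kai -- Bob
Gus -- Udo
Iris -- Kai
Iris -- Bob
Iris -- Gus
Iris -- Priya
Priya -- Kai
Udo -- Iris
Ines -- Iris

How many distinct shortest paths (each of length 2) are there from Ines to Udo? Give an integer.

1

The shortest distance is 2, and the only length-2 path is Ines–Iris–Udo. So there is exactly 1 shortest path.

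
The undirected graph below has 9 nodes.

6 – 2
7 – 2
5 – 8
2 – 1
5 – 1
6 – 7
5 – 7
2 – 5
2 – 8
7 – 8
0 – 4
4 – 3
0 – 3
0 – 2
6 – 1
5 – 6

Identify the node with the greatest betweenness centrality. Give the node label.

Unnormalized betweenness of each node: 0:12, 1:0, 2:97/6, 3:0, 4:0, 5:7/6, 6:1/3, 7:1/3, 8:0.
2 has the largest value, 97/6, making it the main broker — the node through which the most shortest paths run.

2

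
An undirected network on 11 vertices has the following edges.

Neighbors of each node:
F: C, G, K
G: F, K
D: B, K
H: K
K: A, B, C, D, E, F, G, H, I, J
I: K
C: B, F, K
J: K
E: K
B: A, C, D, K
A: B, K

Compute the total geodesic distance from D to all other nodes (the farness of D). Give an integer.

18

Distances from D: A:2, B:1, C:2, E:2, F:2, G:2, H:2, I:2, J:2, K:1.
Sum = 2 + 1 + 2 + 2 + 2 + 2 + 2 + 2 + 2 + 1 = 18.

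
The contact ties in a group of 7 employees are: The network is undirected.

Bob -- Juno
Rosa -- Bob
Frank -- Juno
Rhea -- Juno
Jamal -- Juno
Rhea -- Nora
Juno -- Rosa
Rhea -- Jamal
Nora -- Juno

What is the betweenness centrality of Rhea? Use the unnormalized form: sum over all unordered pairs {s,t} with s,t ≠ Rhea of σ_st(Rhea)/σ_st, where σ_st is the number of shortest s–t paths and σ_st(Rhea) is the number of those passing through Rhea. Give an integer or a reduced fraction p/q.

1/2

Pairs whose geodesics pass through Rhea — Nora–Jamal: 1/2.
All other pairs contribute 0.
Summing the contributions gives betweenness(Rhea) = 1/2.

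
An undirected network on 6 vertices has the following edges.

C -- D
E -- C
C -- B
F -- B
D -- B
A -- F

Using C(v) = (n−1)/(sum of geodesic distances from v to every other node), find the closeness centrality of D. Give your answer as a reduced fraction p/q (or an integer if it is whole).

5/9

Distances from D: A:3, B:1, C:1, E:2, F:2. Sum = 9.
n = 6, so closeness = 5/9.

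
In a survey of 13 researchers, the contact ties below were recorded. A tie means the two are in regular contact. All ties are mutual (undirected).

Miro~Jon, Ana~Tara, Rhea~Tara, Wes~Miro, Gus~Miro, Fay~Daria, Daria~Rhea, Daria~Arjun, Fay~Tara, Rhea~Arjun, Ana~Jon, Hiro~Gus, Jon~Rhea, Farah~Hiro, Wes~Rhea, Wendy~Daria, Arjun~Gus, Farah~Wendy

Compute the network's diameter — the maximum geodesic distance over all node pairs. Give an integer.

5

Eccentricity of each node (its greatest distance to any other): Ana:5, Arjun:3, Daria:3, Farah:5, Fay:4, Gus:3, Hiro:4, Jon:4, Miro:4, Rhea:3, Tara:4, Wendy:4, Wes:4.
The maximum eccentricity is 5, realized for instance by the pair Ana–Farah via Ana – Tara – Rhea – Daria – Wendy – Farah. So the diameter is 5.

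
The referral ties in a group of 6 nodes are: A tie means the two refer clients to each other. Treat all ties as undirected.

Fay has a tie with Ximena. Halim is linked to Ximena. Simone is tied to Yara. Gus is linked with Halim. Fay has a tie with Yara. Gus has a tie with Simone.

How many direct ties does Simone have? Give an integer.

Simone is directly tied to Gus and Yara. That is 2 neighbors, so the degree of Simone is 2.

2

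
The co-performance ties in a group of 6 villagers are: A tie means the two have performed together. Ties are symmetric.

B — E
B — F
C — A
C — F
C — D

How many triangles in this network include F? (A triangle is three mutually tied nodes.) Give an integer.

F's neighbors are B and C, but none of them are tied to each other, so no triangle contains F.

0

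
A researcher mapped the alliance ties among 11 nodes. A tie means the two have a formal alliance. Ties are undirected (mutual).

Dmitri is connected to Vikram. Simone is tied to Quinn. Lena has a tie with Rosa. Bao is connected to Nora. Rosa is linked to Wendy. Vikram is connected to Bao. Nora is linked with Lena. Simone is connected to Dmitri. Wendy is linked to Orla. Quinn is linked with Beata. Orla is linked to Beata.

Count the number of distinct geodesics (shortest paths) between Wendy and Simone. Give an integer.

The shortest distance is 4, and the only length-4 path is Wendy–Orla–Beata–Quinn–Simone. So there is exactly 1 shortest path.

1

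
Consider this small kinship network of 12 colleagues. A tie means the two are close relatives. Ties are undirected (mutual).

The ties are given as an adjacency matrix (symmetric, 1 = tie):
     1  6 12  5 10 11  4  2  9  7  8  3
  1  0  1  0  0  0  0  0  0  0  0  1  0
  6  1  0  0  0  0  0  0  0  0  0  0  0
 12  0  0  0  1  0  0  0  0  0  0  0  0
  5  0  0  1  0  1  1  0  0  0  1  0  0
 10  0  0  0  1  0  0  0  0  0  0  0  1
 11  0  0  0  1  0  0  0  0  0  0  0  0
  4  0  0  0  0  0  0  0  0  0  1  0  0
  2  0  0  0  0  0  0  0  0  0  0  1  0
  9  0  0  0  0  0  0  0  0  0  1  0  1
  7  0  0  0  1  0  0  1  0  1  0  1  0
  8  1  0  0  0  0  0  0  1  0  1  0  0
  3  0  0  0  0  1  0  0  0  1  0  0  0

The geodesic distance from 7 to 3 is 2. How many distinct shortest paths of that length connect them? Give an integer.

The shortest distance is 2, and the only length-2 path is 7–9–3. So there is exactly 1 shortest path.

1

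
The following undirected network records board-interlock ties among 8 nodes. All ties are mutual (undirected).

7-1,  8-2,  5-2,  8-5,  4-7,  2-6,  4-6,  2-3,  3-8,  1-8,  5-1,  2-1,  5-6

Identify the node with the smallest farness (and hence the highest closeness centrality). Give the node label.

2

Farness (sum of distances to all others) for each node — 1:10, 2:9, 3:14, 4:14, 5:10, 6:11, 7:13, 8:11.
The smallest farness is 9, for 2, so 2 has the highest closeness.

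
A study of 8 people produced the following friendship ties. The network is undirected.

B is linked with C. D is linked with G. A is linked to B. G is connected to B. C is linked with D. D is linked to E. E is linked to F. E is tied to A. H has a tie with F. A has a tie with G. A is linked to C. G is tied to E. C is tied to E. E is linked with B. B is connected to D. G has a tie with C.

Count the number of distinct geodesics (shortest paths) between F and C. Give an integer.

The shortest distance is 2, and the only length-2 path is F–E–C. So there is exactly 1 shortest path.

1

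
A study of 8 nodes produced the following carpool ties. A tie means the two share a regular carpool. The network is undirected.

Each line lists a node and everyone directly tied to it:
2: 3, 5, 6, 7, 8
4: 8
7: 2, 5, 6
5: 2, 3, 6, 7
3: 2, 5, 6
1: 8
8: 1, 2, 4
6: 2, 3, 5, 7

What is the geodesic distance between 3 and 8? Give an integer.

One shortest route is 3 – 2 – 8, which uses 2 edges, and 3 and 8 are not directly tied, so nothing shorter exists. So d(3,8) = 2.

2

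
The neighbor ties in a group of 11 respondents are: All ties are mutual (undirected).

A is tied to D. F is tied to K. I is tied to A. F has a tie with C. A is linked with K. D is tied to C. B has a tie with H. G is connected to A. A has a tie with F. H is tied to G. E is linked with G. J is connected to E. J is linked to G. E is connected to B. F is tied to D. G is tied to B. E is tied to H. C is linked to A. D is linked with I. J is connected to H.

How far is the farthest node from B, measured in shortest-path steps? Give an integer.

Distances from B: A:2, C:3, D:3, E:1, F:3, G:1, H:1, I:3, J:2, K:3.
The largest is 3 (to C, K, I, F, and D), so the eccentricity of B is 3.

3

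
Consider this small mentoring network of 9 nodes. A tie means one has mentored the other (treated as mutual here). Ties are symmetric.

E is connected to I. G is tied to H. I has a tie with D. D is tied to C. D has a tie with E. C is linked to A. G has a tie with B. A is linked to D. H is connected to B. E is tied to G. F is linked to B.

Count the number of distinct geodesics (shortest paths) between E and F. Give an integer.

1

The shortest distance is 3, and the only length-3 path is E–G–B–F. So there is exactly 1 shortest path.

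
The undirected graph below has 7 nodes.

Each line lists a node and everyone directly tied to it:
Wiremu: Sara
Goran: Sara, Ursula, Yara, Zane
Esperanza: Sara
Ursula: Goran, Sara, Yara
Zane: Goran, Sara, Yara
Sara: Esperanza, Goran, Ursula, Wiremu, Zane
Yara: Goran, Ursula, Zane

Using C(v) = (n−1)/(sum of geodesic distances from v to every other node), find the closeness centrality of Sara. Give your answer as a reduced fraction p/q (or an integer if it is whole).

Distances from Sara: Esperanza:1, Goran:1, Ursula:1, Wiremu:1, Yara:2, Zane:1. Sum = 7.
n = 7, so closeness = 6/7.

6/7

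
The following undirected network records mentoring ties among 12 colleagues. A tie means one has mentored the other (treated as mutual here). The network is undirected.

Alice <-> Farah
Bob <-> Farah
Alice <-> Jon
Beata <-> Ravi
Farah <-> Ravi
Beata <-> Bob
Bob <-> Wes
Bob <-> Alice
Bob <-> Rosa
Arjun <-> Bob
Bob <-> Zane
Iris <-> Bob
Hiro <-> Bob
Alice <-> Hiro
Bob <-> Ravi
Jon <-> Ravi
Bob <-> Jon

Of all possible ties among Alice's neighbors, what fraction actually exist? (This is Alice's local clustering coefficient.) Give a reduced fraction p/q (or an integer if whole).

Alice's neighbors: Bob, Farah, Hiro, and Jon (k = 4).
Possible neighbor pairs: C(4,2) = 6. Edges among them: Bob–Farah, Bob–Hiro, Bob–Jon → e = 3.
Clustering(Alice) = 3/6 = 1/2.

1/2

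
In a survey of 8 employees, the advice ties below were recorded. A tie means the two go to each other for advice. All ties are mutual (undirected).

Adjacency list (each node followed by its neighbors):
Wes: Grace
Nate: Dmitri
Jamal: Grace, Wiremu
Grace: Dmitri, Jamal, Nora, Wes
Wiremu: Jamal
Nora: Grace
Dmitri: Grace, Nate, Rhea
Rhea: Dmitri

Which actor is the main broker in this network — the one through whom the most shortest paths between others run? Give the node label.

Unnormalized betweenness of each node: Dmitri:11, Grace:17, Jamal:6, Nate:0, Nora:0, Rhea:0, Wes:0, Wiremu:0.
Grace has the largest value, 17, making it the main broker — the node through which the most shortest paths run.

Grace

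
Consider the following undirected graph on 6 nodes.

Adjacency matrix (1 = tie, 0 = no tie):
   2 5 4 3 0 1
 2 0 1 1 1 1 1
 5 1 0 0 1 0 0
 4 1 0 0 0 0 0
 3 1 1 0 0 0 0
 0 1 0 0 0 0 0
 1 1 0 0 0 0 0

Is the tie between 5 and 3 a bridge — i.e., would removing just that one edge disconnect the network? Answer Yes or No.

Even without that edge, 5 still reaches 3 via 5 – 2 – 3, so the network stays connected. Not a bridge.

No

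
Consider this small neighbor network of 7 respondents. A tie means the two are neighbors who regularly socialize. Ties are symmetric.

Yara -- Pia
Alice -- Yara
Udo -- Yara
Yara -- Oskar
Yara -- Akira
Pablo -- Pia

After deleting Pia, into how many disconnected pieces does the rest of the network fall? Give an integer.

2

Without Pia, the remaining ties split the others into: {Pablo}; {Akira, Alice, Oskar, Udo, Yara}.
That's 2 separate components.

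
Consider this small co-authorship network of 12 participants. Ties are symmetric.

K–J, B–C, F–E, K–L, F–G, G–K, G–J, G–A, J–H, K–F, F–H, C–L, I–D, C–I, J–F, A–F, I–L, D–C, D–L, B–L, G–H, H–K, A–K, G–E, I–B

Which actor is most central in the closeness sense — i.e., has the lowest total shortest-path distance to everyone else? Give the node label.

Farness (sum of distances to all others) for each node — A:23, B:26, C:25, D:26, E:29, F:20, G:20, H:22, I:25, J:22, K:16, L:18.
The smallest farness is 16, for K, so K has the highest closeness.

K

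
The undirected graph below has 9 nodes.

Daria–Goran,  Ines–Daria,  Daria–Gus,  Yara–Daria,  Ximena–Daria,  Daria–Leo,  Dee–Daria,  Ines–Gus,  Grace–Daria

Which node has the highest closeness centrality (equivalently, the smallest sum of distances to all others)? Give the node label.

Farness (sum of distances to all others) for each node — Daria:8, Dee:15, Goran:15, Grace:15, Gus:14, Ines:14, Leo:15, Ximena:15, Yara:15.
The smallest farness is 8, for Daria, so Daria has the highest closeness.

Daria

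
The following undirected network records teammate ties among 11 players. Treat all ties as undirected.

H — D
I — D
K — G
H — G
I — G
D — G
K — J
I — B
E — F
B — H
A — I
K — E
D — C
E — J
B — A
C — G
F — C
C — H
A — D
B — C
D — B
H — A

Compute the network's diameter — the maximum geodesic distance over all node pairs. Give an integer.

Eccentricity of each node (its greatest distance to any other): A:4, B:4, C:3, D:3, E:4, F:3, G:2, H:3, I:3, J:4, K:3.
The maximum eccentricity is 4, realized for instance by the pair J–B via J – K – G – I – B. So the diameter is 4.

4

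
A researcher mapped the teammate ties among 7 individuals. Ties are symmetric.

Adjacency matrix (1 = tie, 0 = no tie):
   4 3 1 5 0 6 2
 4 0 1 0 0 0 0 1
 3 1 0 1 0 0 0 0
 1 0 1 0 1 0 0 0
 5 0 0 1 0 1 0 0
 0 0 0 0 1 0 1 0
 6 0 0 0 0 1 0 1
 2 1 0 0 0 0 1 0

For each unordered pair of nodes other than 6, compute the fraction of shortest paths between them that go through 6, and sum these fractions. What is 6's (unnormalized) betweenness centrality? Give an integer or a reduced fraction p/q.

Pairs whose geodesics pass through 6 — 4–0: 1; 5–2: 1; 0–2: 1.
All other pairs contribute 0.
Summing the contributions gives betweenness(6) = 3.

3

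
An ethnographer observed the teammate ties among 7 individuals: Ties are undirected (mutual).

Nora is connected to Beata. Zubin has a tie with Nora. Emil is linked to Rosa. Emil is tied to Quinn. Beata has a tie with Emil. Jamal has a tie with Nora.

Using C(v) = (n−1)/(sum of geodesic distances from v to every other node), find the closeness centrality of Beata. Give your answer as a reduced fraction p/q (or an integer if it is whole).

3/5

Distances from Beata: Emil:1, Jamal:2, Nora:1, Quinn:2, Rosa:2, Zubin:2. Sum = 10.
n = 7, so closeness = 6/10 = 3/5.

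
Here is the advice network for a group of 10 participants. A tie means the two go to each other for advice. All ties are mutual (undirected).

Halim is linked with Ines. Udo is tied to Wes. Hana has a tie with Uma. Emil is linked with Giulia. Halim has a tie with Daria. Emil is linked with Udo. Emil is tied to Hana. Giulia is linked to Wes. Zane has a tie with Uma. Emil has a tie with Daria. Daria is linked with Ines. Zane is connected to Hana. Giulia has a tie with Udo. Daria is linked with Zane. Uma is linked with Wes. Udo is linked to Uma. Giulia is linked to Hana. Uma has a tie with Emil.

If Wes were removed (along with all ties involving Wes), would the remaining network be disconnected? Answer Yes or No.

No

Even without Wes, every remaining node can still reach every other (the residual graph is connected), so Wes is not a cut vertex.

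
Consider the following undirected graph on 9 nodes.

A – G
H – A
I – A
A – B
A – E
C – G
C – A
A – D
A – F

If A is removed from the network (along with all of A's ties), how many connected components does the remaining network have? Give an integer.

7

Without A, the remaining ties split the others into: {C, G}; {D}; {I}; {F}; {B}; {E}; {H}.
That's 7 separate components.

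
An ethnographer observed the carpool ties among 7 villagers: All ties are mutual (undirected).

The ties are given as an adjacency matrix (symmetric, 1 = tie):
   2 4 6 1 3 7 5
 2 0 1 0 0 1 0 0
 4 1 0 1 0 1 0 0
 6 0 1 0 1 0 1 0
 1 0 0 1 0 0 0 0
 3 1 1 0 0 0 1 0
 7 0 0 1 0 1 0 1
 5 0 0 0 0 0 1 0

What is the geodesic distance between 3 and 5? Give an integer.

One shortest route is 3 – 7 – 5, which uses 2 edges, and 3 and 5 are not directly tied, so nothing shorter exists. So d(3,5) = 2.

2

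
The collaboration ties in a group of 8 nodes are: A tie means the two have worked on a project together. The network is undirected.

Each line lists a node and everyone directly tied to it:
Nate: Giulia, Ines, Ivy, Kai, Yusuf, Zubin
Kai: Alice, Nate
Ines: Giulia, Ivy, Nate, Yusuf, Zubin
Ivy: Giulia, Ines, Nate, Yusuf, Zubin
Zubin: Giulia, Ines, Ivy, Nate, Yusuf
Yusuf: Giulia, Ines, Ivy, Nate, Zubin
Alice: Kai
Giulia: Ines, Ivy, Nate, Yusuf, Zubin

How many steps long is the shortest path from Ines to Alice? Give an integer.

One shortest route is Ines – Nate – Kai – Alice, which uses 3 edges, and at distance 2 from Ines we only reach {Kai}, which does not include Alice. So d(Ines,Alice) = 3.

3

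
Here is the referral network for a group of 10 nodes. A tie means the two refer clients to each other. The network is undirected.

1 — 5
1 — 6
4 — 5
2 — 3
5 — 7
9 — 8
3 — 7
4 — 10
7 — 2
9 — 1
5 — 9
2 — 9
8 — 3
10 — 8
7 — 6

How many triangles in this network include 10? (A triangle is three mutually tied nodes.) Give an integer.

0

10's neighbors are 4 and 8, but none of them are tied to each other, so no triangle contains 10.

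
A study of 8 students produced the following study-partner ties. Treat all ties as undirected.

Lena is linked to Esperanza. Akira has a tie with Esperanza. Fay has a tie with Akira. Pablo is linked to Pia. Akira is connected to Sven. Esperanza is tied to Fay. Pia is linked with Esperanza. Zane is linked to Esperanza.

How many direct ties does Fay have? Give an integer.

2

Fay is directly tied to Akira and Esperanza. That is 2 neighbors, so the degree of Fay is 2.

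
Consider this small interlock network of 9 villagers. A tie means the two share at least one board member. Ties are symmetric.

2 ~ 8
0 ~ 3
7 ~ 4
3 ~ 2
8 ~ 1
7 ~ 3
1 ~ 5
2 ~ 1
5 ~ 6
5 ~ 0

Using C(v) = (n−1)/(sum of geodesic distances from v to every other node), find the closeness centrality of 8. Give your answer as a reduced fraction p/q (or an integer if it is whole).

Distances from 8: 0:3, 1:1, 2:1, 3:2, 4:4, 5:2, 6:3, 7:3. Sum = 19.
n = 9, so closeness = 8/19.

8/19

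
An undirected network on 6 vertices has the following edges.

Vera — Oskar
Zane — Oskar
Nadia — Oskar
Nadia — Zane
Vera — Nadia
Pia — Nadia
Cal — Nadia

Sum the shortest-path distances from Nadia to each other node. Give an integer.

5

Distances from Nadia: Cal:1, Oskar:1, Pia:1, Vera:1, Zane:1.
Sum = 1 + 1 + 1 + 1 + 1 = 5.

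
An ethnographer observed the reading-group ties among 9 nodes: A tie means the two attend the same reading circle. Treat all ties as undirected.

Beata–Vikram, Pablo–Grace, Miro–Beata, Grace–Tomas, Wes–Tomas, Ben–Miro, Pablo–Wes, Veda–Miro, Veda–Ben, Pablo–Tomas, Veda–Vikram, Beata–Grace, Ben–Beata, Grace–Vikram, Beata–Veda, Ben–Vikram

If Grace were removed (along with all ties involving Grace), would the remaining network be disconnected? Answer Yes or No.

Yes

Removing Grace leaves {Beata, Ben, Miro, Veda, and Vikram} with no path to {Pablo, Tomas, and Wes}, so the network splits into 2 components. Grace is a cut vertex.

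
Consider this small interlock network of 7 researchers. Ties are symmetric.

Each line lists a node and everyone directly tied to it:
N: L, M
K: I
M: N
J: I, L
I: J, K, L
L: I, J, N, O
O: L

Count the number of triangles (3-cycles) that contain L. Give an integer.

1

L's neighbors: I, J, N, and O.
Neighbor pairs that are themselves tied: L–I–J. Each forms one triangle with L, for 1 in total.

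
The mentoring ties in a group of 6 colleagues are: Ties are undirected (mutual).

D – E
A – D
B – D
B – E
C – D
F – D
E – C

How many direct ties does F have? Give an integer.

F is directly tied to D. That is 1 neighbor, so the degree of F is 1.

1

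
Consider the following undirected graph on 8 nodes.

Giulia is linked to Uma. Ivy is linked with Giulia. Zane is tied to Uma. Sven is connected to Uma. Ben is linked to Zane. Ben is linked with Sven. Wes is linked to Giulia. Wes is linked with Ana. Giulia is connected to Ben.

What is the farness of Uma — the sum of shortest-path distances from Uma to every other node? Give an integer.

Distances from Uma: Ana:3, Ben:2, Giulia:1, Ivy:2, Sven:1, Wes:2, Zane:1.
Sum = 3 + 2 + 1 + 2 + 1 + 2 + 1 = 12.

12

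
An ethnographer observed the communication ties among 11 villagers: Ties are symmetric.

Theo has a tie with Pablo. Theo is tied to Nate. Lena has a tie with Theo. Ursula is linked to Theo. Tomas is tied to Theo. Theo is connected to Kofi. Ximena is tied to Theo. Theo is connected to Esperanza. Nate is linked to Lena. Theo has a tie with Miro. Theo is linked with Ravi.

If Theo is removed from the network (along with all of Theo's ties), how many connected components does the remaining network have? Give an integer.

9

Without Theo, the remaining ties split the others into: {Ursula}; {Ximena}; {Esperanza}; {Tomas}; {Ravi}; {Miro}; {Lena, Nate}; {Pablo}; {Kofi}.
That's 9 separate components.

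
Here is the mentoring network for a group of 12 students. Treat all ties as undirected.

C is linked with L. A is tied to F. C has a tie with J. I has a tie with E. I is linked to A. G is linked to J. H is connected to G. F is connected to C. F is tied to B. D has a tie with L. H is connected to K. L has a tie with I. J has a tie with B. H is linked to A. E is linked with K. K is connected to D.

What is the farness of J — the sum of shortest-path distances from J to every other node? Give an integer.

25

Distances from J: A:3, B:1, C:1, D:3, E:4, F:2, G:1, H:2, I:3, K:3, L:2.
Sum = 3 + 1 + 1 + 3 + 4 + 2 + 1 + 2 + 3 + 3 + 2 = 25.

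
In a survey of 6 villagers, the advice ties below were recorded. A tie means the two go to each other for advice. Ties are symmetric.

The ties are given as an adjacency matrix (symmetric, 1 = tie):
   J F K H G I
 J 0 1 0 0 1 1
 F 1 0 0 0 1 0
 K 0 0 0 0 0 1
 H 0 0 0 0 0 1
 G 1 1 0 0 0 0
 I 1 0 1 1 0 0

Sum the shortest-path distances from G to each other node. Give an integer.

Distances from G: F:1, H:3, I:2, J:1, K:3.
Sum = 1 + 3 + 2 + 1 + 3 = 10.

10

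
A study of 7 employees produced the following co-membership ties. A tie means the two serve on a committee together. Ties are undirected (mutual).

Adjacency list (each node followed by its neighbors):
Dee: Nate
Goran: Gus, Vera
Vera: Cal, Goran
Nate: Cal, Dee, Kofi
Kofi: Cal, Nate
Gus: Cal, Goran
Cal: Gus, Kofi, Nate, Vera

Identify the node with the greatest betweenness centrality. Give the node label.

Unnormalized betweenness of each node: Cal:19/2, Dee:0, Goran:1/2, Gus:2, Kofi:0, Nate:5, Vera:2.
Cal has the largest value, 19/2, making it the main broker — the node through which the most shortest paths run.

Cal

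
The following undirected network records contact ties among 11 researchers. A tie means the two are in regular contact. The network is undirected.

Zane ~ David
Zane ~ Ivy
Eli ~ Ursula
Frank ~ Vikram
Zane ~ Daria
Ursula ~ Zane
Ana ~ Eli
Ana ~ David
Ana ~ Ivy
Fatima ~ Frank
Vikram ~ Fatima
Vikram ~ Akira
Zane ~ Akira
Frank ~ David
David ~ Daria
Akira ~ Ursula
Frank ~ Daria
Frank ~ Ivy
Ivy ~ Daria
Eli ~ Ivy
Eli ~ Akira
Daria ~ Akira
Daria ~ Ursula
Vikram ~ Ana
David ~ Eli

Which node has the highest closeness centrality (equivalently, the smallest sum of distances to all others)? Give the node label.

Farness (sum of distances to all others) for each node — Akira:15, Ana:16, Daria:14, David:15, Eli:16, Fatima:21, Frank:15, Ivy:15, Ursula:17, Vikram:16, Zane:16.
The smallest farness is 14, for Daria, so Daria has the highest closeness.

Daria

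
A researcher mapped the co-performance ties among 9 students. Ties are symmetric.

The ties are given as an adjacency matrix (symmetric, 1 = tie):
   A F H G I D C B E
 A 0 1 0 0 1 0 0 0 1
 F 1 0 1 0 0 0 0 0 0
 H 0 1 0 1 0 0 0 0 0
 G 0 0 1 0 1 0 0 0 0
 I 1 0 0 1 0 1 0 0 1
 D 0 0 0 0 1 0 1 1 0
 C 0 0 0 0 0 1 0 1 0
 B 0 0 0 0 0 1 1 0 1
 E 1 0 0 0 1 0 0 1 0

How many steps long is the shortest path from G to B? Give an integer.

One shortest route is G – I – E – B, which uses 3 edges, and at distance 2 from G we only reach {A, D, E, F}, which does not include B. So d(G,B) = 3.

3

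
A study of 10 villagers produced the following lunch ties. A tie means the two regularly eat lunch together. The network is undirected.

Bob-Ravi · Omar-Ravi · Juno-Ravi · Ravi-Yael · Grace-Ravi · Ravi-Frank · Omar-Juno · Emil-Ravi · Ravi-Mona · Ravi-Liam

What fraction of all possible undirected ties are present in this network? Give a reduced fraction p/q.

2/9

There are 10 edges and 10 nodes, so the maximum possible is C(10,2) = 45.
Density = 10/45 = 2/9.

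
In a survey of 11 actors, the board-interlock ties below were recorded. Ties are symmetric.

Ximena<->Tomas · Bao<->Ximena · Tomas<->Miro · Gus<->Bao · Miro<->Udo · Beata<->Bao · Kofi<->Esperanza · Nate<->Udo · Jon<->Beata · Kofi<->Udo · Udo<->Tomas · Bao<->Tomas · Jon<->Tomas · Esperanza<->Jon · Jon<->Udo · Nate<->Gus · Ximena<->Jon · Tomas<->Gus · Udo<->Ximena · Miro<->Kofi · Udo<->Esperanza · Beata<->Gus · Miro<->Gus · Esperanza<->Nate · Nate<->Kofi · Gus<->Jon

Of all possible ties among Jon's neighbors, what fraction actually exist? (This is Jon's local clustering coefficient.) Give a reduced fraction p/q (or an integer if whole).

2/5

Jon's neighbors: Beata, Esperanza, Gus, Tomas, Udo, and Ximena (k = 6).
Possible neighbor pairs: C(6,2) = 15. Edges among them: Beata–Gus, Esperanza–Udo, Gus–Tomas, Tomas–Udo, Tomas–Ximena, Udo–Ximena → e = 6.
Clustering(Jon) = 6/15 = 2/5.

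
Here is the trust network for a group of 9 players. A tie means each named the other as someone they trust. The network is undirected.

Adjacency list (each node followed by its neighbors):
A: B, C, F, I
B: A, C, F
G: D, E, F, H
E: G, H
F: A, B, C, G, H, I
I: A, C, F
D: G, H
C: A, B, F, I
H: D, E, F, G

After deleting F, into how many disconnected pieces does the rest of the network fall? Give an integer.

2

Without F, the remaining ties split the others into: {A, B, C, I}; {D, E, G, H}.
That's 2 separate components.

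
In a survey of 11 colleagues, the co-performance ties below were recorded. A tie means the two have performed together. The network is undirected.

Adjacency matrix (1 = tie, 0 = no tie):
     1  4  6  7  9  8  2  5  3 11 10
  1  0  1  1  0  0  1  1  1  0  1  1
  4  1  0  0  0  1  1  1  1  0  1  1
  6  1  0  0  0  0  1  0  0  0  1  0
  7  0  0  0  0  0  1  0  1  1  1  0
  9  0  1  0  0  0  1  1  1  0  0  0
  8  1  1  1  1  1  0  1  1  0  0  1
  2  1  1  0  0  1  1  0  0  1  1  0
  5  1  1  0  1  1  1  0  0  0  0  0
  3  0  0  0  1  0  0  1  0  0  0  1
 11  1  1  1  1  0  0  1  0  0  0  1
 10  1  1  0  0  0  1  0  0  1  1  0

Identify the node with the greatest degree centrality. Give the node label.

Degrees — 1:7, 2:6, 3:3, 4:7, 5:5, 6:3, 7:4, 8:8, 9:4, 10:5, 11:6.
The maximum is 8, attained only by 8.

8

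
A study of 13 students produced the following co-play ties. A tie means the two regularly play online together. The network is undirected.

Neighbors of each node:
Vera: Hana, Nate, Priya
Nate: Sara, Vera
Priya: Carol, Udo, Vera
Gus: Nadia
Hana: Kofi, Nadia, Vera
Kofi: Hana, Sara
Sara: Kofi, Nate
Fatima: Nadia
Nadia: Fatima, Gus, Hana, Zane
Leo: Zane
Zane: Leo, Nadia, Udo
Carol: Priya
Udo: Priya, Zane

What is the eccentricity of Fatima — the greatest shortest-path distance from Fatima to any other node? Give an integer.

Distances from Fatima: Carol:5, Gus:2, Hana:2, Kofi:3, Leo:3, Nadia:1, Nate:4, Priya:4, Sara:4, Udo:3, Vera:3, Zane:2.
The largest is 5 (to Carol), so the eccentricity of Fatima is 5.

5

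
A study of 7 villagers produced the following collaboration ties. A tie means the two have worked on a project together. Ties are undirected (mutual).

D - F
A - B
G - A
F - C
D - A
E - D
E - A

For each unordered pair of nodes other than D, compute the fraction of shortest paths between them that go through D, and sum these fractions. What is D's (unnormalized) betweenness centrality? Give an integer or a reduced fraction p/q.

8

Pairs whose geodesics pass through D — E–F: 1; E–C: 1; F–G: 1; F–B: 1; F–A: 1; G–C: 1; B–C: 1; C–A: 1.
All other pairs contribute 0.
Summing the contributions gives betweenness(D) = 8.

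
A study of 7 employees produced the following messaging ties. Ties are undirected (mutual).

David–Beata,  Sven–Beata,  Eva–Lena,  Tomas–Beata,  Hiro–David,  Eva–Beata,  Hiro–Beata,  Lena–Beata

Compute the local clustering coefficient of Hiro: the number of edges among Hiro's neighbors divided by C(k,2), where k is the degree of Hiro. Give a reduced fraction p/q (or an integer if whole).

1

Hiro's neighbors: Beata and David (k = 2).
Possible neighbor pairs: C(2,2) = 1. Edges among them: Beata–David → e = 1.
Clustering(Hiro) = 1/1.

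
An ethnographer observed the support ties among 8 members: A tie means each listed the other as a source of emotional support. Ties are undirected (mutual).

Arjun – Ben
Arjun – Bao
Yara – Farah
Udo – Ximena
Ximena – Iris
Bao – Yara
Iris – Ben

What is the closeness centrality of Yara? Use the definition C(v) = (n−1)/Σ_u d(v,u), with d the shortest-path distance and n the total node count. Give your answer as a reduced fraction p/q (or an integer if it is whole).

7/22

Distances from Yara: Arjun:2, Bao:1, Ben:3, Farah:1, Iris:4, Udo:6, Ximena:5. Sum = 22.
n = 8, so closeness = 7/22.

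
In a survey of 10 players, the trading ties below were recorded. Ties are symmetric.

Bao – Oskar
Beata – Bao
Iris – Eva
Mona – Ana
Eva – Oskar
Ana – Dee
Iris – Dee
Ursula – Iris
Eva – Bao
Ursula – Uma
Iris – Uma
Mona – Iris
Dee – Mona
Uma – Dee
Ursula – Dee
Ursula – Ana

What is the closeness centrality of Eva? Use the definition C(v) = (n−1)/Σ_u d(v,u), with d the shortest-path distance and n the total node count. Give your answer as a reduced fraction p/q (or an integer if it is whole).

9/16

Distances from Eva: Ana:3, Bao:1, Beata:2, Dee:2, Iris:1, Mona:2, Oskar:1, Uma:2, Ursula:2. Sum = 16.
n = 10, so closeness = 9/16.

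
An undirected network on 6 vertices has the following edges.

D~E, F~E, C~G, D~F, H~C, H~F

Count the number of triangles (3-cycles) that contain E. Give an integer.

1

E's neighbors: D and F.
Neighbor pairs that are themselves tied: E–D–F. Each forms one triangle with E, for 1 in total.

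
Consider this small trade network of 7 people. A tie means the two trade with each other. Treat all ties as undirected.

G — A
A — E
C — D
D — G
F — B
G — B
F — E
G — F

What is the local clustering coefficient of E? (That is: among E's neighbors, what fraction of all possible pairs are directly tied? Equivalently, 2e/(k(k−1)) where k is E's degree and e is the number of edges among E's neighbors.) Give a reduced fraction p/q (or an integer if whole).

0

E's neighbors: A and F (k = 2).
Possible neighbor pairs: C(2,2) = 1. Edges among them: none → e = 0.
Clustering(E) = 0/1.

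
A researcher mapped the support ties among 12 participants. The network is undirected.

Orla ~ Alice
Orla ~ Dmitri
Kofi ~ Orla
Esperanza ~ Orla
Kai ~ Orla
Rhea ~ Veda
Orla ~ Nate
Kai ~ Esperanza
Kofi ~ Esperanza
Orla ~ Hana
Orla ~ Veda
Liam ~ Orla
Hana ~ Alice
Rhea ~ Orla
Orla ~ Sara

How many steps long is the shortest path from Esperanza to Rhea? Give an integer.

One shortest route is Esperanza – Orla – Rhea, which uses 2 edges, and Esperanza and Rhea are not directly tied, so nothing shorter exists. So d(Esperanza,Rhea) = 2.

2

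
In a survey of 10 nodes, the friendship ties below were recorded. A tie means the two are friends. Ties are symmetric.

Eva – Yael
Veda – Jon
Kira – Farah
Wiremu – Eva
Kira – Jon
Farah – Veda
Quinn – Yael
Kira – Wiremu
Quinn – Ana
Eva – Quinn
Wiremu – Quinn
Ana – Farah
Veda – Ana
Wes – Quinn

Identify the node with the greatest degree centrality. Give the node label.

Quinn

Degrees — Ana:3, Eva:3, Farah:3, Jon:2, Kira:3, Quinn:5, Veda:3, Wes:1, Wiremu:3, Yael:2.
The maximum is 5, attained only by Quinn.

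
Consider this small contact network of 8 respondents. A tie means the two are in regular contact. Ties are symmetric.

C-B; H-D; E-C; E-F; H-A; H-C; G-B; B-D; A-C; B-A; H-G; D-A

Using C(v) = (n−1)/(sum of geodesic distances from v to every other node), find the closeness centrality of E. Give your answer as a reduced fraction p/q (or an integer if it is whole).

1/2

Distances from E: A:2, B:2, C:1, D:3, F:1, G:3, H:2. Sum = 14.
n = 8, so closeness = 7/14 = 1/2.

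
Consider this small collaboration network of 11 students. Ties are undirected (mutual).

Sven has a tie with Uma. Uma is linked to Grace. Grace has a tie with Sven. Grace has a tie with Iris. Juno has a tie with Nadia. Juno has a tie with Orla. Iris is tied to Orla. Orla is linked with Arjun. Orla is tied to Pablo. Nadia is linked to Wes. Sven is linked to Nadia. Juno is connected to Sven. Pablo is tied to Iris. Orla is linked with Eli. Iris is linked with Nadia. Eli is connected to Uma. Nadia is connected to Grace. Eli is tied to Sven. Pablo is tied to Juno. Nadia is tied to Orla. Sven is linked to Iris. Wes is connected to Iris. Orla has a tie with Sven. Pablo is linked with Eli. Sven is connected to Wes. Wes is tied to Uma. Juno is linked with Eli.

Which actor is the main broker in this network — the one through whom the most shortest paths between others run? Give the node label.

Unnormalized betweenness of each node: Arjun:0, Eli:11/4, Grace:2/3, Iris:25/6, Juno:11/12, Nadia:17/6, Orla:21/2, Pablo:7/12, Sven:20/3, Uma:5/4, Wes:2/3.
Orla has the largest value, 21/2, making it the main broker — the node through which the most shortest paths run.

Orla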